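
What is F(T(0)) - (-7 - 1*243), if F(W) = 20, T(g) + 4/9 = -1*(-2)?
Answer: 270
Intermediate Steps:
T(g) = 14/9 (T(g) = -4/9 - 1*(-2) = -4/9 + 2 = 14/9)
F(T(0)) - (-7 - 1*243) = 20 - (-7 - 1*243) = 20 - (-7 - 243) = 20 - 1*(-250) = 20 + 250 = 270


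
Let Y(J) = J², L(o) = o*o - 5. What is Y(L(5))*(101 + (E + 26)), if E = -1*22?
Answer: 42000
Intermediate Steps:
L(o) = -5 + o² (L(o) = o² - 5 = -5 + o²)
E = -22
Y(L(5))*(101 + (E + 26)) = (-5 + 5²)²*(101 + (-22 + 26)) = (-5 + 25)²*(101 + 4) = 20²*105 = 400*105 = 42000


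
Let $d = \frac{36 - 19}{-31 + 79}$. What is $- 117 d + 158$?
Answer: $\frac{1865}{16} \approx 116.56$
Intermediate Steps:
$d = \frac{17}{48} \approx 0.35417$
$- 117 d + 158 = \left(-117\right) \frac{17}{48} + 158 = - \frac{663}{16} + 158 = \frac{1865}{16}$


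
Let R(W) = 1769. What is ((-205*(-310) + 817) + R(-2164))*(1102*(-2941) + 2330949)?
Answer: -60185942488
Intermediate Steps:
((-205*(-310) + 817) + R(-2164))*(1102*(-2941) + 2330949) = ((-205*(-310) + 817) + 1769)*(1102*(-2941) + 2330949) = ((63550 + 817) + 1769)*(-3240982 + 2330949) = (64367 + 1769)*(-910033) = 66136*(-910033) = -60185942488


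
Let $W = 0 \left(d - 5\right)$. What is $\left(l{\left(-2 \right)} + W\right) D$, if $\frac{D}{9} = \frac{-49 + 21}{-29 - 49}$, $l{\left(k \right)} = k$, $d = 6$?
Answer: $- \frac{84}{13} \approx -6.4615$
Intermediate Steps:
$D = \frac{42}{13}$ ($D = 9 \frac{-49 + 21}{-29 - 49} = 9 \left(- \frac{28}{-78}\right) = 9 \left(\left(-28\right) \left(- \frac{1}{78}\right)\right) = 9 \cdot \frac{14}{39} = \frac{42}{13} \approx 3.2308$)
$W = 0$ ($W = 0 \left(6 - 5\right) = 0 \cdot 1 = 0$)
$\left(l{\left(-2 \right)} + W\right) D = \left(-2 + 0\right) \frac{42}{13} = \left(-2\right) \frac{42}{13} = - \frac{84}{13}$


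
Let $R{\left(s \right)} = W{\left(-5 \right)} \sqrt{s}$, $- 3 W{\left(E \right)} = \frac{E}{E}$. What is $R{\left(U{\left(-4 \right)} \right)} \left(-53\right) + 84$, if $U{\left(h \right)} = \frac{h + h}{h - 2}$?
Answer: $84 + \frac{106 \sqrt{3}}{9} \approx 104.4$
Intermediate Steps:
$W{\left(E \right)} = - \frac{1}{3}$ ($W{\left(E \right)} = - \frac{E \frac{1}{E}}{3} = \left(- \frac{1}{3}\right) 1 = - \frac{1}{3}$)
$U{\left(h \right)} = \frac{2 h}{-2 + h}$
$R{\left(s \right)} = - \frac{\sqrt{s}}{3}$
$R{\left(U{\left(-4 \right)} \right)} \left(-53\right) + 84 = - \frac{\sqrt{2 \left(-4\right) \frac{1}{-2 - 4}}}{3} \left(-53\right) + 84 = - \frac{\sqrt{2 \left(-4\right) \frac{1}{-6}}}{3} \left(-53\right) + 84 = - \frac{\sqrt{2 \left(-4\right) \left(- \frac{1}{6}\right)}}{3} \left(-53\right) + 84 = - \frac{\sqrt{\frac{4}{3}}}{3} \left(-53\right) + 84 = - \frac{\frac{2}{3} \sqrt{3}}{3} \left(-53\right) + 84 = - \frac{2 \sqrt{3}}{9} \left(-53\right) + 84 = \frac{106 \sqrt{3}}{9} + 84 = 84 + \frac{106 \sqrt{3}}{9}$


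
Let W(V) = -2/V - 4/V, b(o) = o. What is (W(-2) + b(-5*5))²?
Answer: 484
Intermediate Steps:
W(V) = -6/V
(W(-2) + b(-5*5))² = (-6/(-2) - 5*5)² = (-6*(-½) - 25)² = (3 - 25)² = (-22)² = 484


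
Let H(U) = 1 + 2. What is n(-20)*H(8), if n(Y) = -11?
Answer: -33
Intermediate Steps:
H(U) = 3
n(-20)*H(8) = -11*3 = -33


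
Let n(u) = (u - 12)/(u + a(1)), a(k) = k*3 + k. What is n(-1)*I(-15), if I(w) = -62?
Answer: 806/3 ≈ 268.67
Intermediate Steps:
a(k) = 4*k (a(k) = 3*k + k = 4*k)
n(u) = (-12 + u)/(4 + u) (n(u) = (u - 12)/(u + 4*1) = (-12 + u)/(u + 4) = (-12 + u)/(4 + u))
n(-1)*I(-15) = ((-12 - 1)/(4 - 1))*(-62) = (-13/3)*(-62) = ((⅓)*(-13))*(-62) = -13/3*(-62) = 806/3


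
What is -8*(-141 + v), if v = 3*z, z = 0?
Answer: 1128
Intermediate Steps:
v = 0 (v = 3*0 = 0)
-8*(-141 + v) = -8*(-141 + 0) = -8*(-141) = 1128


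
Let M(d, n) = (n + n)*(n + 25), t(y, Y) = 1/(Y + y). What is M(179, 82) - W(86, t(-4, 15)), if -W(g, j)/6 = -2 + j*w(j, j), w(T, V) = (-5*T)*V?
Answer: 23340386/1331 ≈ 17536.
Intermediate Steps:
w(T, V) = -5*T*V
W(g, j) = 12 + 30*j³ (W(g, j) = -6*(-2 + j*(-5*j*j)) = -6*(-2 + j*(-5*j²)) = -6*(-2 - 5*j³) = 12 + 30*j³)
M(d, n) = 2*n*(25 + n) (M(d, n) = (2*n)*(25 + n) = 2*n*(25 + n))
M(179, 82) - W(86, t(-4, 15)) = 2*82*(25 + 82) - (12 + 30*(1/(15 - 4))³) = 2*82*107 - (12 + 30*(1/11)³) = 17548 - (12 + 30*(1/11)³) = 17548 - (12 + 30*(1/1331)) = 17548 - (12 + 30/1331) = 17548 - 1*16002/1331 = 17548 - 16002/1331 = 23340386/1331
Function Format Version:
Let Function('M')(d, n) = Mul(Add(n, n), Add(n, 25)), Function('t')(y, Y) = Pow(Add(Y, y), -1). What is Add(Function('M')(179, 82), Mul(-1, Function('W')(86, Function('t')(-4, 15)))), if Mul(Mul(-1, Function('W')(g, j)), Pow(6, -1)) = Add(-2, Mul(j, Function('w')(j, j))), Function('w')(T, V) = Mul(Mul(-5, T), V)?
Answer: Rational(23340386, 1331) ≈ 17536.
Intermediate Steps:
Function('w')(T, V) = Mul(-5, T, V)
Function('W')(g, j) = Add(12, Mul(30, Pow(j, 3))) (Function('W')(g, j) = Mul(-6, Add(-2, Mul(j, Mul(-5, j, j)))) = Mul(-6, Add(-2, Mul(j, Mul(-5, Pow(j, 2))))) = Mul(-6, Add(-2, Mul(-5, Pow(j, 3)))) = Add(12, Mul(30, Pow(j, 3))))
Function('M')(d, n) = Mul(2, n, Add(25, n)) (Function('M')(d, n) = Mul(Mul(2, n), Add(25, n)) = Mul(2, n, Add(25, n)))
Add(Function('M')(179, 82), Mul(-1, Function('W')(86, Function('t')(-4, 15)))) = Add(Mul(2, 82, Add(25, 82)), Mul(-1, Add(12, Mul(30, Pow(Pow(Add(15, -4), -1), 3))))) = Add(Mul(2, 82, 107), Mul(-1, Add(12, Mul(30, Pow(Pow(11, -1), 3))))) = Add(17548, Mul(-1, Add(12, Mul(30, Pow(Rational(1, 11), 3))))) = Add(17548, Mul(-1, Add(12, Mul(30, Rational(1, 1331))))) = Add(17548, Mul(-1, Add(12, Rational(30, 1331)))) = Add(17548, Mul(-1, Rational(16002, 1331))) = Add(17548, Rational(-16002, 1331)) = Rational(23340386, 1331)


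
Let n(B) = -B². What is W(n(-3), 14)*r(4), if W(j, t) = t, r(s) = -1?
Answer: -14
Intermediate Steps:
W(n(-3), 14)*r(4) = 14*(-1) = -14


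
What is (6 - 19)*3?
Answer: -39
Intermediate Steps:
(6 - 19)*3 = -13*3 = -39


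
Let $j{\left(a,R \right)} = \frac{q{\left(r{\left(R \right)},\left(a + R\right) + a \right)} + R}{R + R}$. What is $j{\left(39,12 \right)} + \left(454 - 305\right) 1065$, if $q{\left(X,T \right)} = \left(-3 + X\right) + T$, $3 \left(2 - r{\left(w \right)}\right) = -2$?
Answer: $\frac{11425625}{72} \approx 1.5869 \cdot 10^{5}$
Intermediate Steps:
$r{\left(w \right)} = \frac{8}{3}$ ($r{\left(w \right)} = 2 - - \frac{2}{3} = 2 + \frac{2}{3} = \frac{8}{3}$)
$q{\left(X,T \right)} = -3 + T + X$
$j{\left(a,R \right)} = \frac{- \frac{1}{3} + 2 R + 2 a}{2 R}$ ($j{\left(a,R \right)} = \frac{\left(-3 + \left(\left(a + R\right) + a\right) + \frac{8}{3}\right) + R}{R + R} = \frac{\left(-3 + \left(\left(R + a\right) + a\right) + \frac{8}{3}\right) + R}{2 R} = \left(\left(-3 + \left(R + 2 a\right) + \frac{8}{3}\right) + R\right) \frac{1}{2 R} = \left(\left(- \frac{1}{3} + R + 2 a\right) + R\right) \frac{1}{2 R} = \left(- \frac{1}{3} + 2 R + 2 a\right) \frac{1}{2 R} = \frac{- \frac{1}{3} + 2 R + 2 a}{2 R}$)
$j{\left(39,12 \right)} + \left(454 - 305\right) 1065 = \frac{- \frac{1}{6} + 12 + 39}{12} + \left(454 - 305\right) 1065 = \frac{1}{12} \cdot \frac{305}{6} + \left(454 - 305\right) 1065 = \frac{305}{72} + 149 \cdot 1065 = \frac{305}{72} + 158685 = \frac{11425625}{72}$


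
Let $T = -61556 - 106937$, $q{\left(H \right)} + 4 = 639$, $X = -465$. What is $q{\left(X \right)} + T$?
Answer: $-167858$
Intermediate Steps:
$q{\left(H \right)} = 635$ ($q{\left(H \right)} = -4 + 639 = 635$)
$T = -168493$
$q{\left(X \right)} + T = 635 - 168493 = -167858$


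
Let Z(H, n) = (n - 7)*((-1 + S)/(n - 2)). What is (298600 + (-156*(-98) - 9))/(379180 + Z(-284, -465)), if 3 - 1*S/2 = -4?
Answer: 146581493/177083196 ≈ 0.82775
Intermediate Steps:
S = 14 (S = 6 - 2*(-4) = 6 + 8 = 14)
Z(H, n) = 13*(-7 + n)/(-2 + n) (Z(H, n) = (n - 7)*((-1 + 14)/(n - 2)) = (-7 + n)*(13/(-2 + n)) = 13*(-7 + n)/(-2 + n))
(298600 + (-156*(-98) - 9))/(379180 + Z(-284, -465)) = (298600 + (-156*(-98) - 9))/(379180 + 13*(-7 - 465)/(-2 - 465)) = (298600 + (15288 - 9))/(379180 + 13*(-472)/(-467)) = (298600 + 15279)/(379180 + 13*(-1/467)*(-472)) = 313879/(379180 + 6136/467) = 313879/(177083196/467) = 313879*(467/177083196) = 146581493/177083196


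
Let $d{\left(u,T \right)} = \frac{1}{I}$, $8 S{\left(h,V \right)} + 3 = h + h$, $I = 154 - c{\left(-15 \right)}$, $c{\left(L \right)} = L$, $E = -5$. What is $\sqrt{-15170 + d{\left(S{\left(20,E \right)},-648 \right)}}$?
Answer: $\frac{7 i \sqrt{52321}}{13} \approx 123.17 i$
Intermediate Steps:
$I = 169$ ($I = 154 - -15 = 154 + 15 = 169$)
$S{\left(h,V \right)} = - \frac{3}{8} + \frac{h}{4}$ ($S{\left(h,V \right)} = - \frac{3}{8} + \frac{h + h}{8} = - \frac{3}{8} + \frac{2 h}{8} = - \frac{3}{8} + \frac{h}{4}$)
$d{\left(u,T \right)} = \frac{1}{169}$
$\sqrt{-15170 + d{\left(S{\left(20,E \right)},-648 \right)}} = \sqrt{-15170 + \frac{1}{169}} = \sqrt{- \frac{2563729}{169}} = \frac{7 i \sqrt{52321}}{13}$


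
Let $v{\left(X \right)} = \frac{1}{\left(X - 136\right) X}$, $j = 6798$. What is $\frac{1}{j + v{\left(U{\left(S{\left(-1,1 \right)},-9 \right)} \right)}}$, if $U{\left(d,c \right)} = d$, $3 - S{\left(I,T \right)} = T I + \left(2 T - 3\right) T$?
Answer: $\frac{655}{4452689} \approx 0.0001471$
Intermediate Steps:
$S{\left(I,T \right)} = 3 - I T - T \left(-3 + 2 T\right)$ ($S{\left(I,T \right)} = 3 - \left(T I + \left(2 T - 3\right) T\right) = 3 - \left(I T + \left(-3 + 2 T\right) T\right) = 3 - \left(I T + T \left(-3 + 2 T\right)\right) = 3 - I T - T \left(-3 + 2 T\right)$)
$v{\left(X \right)} = \frac{1}{X \left(-136 + X\right)}$ ($v{\left(X \right)} = \frac{1}{\left(-136 + X\right) X} = \frac{1}{X \left(-136 + X\right)}$)
$\frac{1}{j + v{\left(U{\left(S{\left(-1,1 \right)},-9 \right)} \right)}} = \frac{1}{6798 + \frac{1}{\left(3 - 2 \cdot 1^{2} + 3 \cdot 1 - \left(-1\right) 1\right) \left(-136 + \left(3 - 2 \cdot 1^{2} + 3 \cdot 1 - \left(-1\right) 1\right)\right)}} = \frac{1}{6798 + \frac{1}{\left(3 - 2 + 3 + 1\right) \left(-136 + \left(3 - 2 + 3 + 1\right)\right)}} = \frac{1}{6798 + \frac{1}{5 \left(-136 + 5\right)}} = \frac{1}{6798 + \frac{1}{5 \left(-131\right)}} = \frac{1}{6798 + \frac{1}{5} \left(- \frac{1}{131}\right)} = \frac{1}{6798 - \frac{1}{655}} = \frac{1}{\frac{4452689}{655}} = \frac{655}{4452689}$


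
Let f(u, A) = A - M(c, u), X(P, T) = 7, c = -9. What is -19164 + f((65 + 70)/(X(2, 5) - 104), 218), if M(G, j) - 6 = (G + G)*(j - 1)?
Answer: -1842520/97 ≈ -18995.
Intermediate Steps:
M(G, j) = 6 + 2*G*(-1 + j) (M(G, j) = 6 + (G + G)*(j - 1) = 6 + (2*G)*(-1 + j) = 6 + 2*G*(-1 + j))
f(u, A) = -24 + A + 18*u (f(u, A) = A - (6 - 2*(-9) + 2*(-9)*u) = A - (6 + 18 - 18*u) = A - (24 - 18*u) = A + (-24 + 18*u) = -24 + A + 18*u)
-19164 + f((65 + 70)/(X(2, 5) - 104), 218) = -19164 + (-24 + 218 + 18*((65 + 70)/(7 - 104))) = -19164 + (-24 + 218 + 18*(135/(-97))) = -19164 + (-24 + 218 + 18*(135*(-1/97))) = -19164 + (-24 + 218 + 18*(-135/97)) = -19164 + (-24 + 218 - 2430/97) = -19164 + 16388/97 = -1842520/97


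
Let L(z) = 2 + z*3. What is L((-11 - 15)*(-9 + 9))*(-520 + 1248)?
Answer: 1456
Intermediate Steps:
L(z) = 2 + 3*z
L((-11 - 15)*(-9 + 9))*(-520 + 1248) = (2 + 3*((-11 - 15)*(-9 + 9)))*(-520 + 1248) = (2 + 3*(-26*0))*728 = (2 + 3*0)*728 = (2 + 0)*728 = 2*728 = 1456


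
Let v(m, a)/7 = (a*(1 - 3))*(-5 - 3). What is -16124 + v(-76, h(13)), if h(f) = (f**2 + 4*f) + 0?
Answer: 8628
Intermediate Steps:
h(f) = f**2 + 4*f
v(m, a) = 112*a (v(m, a) = 7*((a*(1 - 3))*(-5 - 3)) = 7*((a*(-2))*(-8)) = 7*(-2*a*(-8)) = 7*(16*a) = 112*a)
-16124 + v(-76, h(13)) = -16124 + 112*(13*(4 + 13)) = -16124 + 112*(13*17) = -16124 + 112*221 = -16124 + 24752 = 8628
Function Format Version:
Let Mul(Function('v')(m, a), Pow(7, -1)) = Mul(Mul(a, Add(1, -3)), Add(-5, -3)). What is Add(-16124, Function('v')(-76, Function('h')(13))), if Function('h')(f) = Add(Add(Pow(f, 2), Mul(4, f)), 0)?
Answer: 8628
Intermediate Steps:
Function('h')(f) = Add(Pow(f, 2), Mul(4, f))
Function('v')(m, a) = Mul(112, a) (Function('v')(m, a) = Mul(7, Mul(Mul(a, Add(1, -3)), Add(-5, -3))) = Mul(7, Mul(Mul(a, -2), -8)) = Mul(7, Mul(Mul(-2, a), -8)) = Mul(7, Mul(16, a)) = Mul(112, a))
Add(-16124, Function('v')(-76, Function('h')(13))) = Add(-16124, Mul(112, Mul(13, Add(4, 13)))) = Add(-16124, Mul(112, Mul(13, 17))) = Add(-16124, Mul(112, 221)) = Add(-16124, 24752) = 8628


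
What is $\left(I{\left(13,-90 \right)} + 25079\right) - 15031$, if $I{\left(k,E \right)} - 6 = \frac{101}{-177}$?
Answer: $\frac{1779457}{177} \approx 10053.0$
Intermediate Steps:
$I{\left(k,E \right)} = \frac{961}{177}$ ($I{\left(k,E \right)} = 6 + \frac{101}{-177} = 6 + 101 \left(- \frac{1}{177}\right) = 6 - \frac{101}{177} = \frac{961}{177}$)
$\left(I{\left(13,-90 \right)} + 25079\right) - 15031 = \left(\frac{961}{177} + 25079\right) - 15031 = \frac{4439944}{177} - 15031 = \frac{1779457}{177}$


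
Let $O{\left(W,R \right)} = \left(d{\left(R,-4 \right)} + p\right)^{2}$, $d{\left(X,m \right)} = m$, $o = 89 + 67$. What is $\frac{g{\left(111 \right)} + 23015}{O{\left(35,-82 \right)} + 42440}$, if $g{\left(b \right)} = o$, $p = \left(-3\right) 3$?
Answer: $\frac{23171}{42609} \approx 0.54381$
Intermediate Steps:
$o = 156$
$p = -9$
$g{\left(b \right)} = 156$
$O{\left(W,R \right)} = 169$ ($O{\left(W,R \right)} = \left(-4 - 9\right)^{2} = \left(-13\right)^{2} = 169$)
$\frac{g{\left(111 \right)} + 23015}{O{\left(35,-82 \right)} + 42440} = \frac{156 + 23015}{169 + 42440} = \frac{23171}{42609}$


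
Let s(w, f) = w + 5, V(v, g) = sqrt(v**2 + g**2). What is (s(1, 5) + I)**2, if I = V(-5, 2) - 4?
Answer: (2 + sqrt(29))**2 ≈ 54.541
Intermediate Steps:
V(v, g) = sqrt(g**2 + v**2)
s(w, f) = 5 + w
I = -4 + sqrt(29) (I = sqrt(2**2 + (-5)**2) - 4 = sqrt(4 + 25) - 4 = sqrt(29) - 4 = -4 + sqrt(29) ≈ 1.3852)
(s(1, 5) + I)**2 = ((5 + 1) + (-4 + sqrt(29)))**2 = (6 + (-4 + sqrt(29)))**2 = (2 + sqrt(29))**2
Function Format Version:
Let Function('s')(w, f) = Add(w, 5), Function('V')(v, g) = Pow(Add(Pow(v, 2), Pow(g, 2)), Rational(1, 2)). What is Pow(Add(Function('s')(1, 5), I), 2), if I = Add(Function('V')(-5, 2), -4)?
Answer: Pow(Add(2, Pow(29, Rational(1, 2))), 2) ≈ 54.541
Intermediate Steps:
Function('V')(v, g) = Pow(Add(Pow(g, 2), Pow(v, 2)), Rational(1, 2))
Function('s')(w, f) = Add(5, w)
I = Add(-4, Pow(29, Rational(1, 2))) (I = Add(Pow(Add(Pow(2, 2), Pow(-5, 2)), Rational(1, 2)), -4) = Add(Pow(Add(4, 25), Rational(1, 2)), -4) = Add(Pow(29, Rational(1, 2)), -4) = Add(-4, Pow(29, Rational(1, 2))) ≈ 1.3852)
Pow(Add(Function('s')(1, 5), I), 2) = Pow(Add(Add(5, 1), Add(-4, Pow(29, Rational(1, 2)))), 2) = Pow(Add(6, Add(-4, Pow(29, Rational(1, 2)))), 2) = Pow(Add(2, Pow(29, Rational(1, 2))), 2)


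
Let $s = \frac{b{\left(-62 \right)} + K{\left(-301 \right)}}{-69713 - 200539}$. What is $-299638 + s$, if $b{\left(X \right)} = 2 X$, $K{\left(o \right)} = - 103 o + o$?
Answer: $- \frac{40488899677}{135126} \approx -2.9964 \cdot 10^{5}$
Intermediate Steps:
$K{\left(o \right)} = - 102 o$
$s = - \frac{15289}{135126}$ ($s = \frac{2 \left(-62\right) - -30702}{-69713 - 200539} = \frac{-124 + 30702}{-270252} = 30578 \left(- \frac{1}{270252}\right) = - \frac{15289}{135126} \approx -0.11315$)
$-299638 + s = -299638 - \frac{15289}{135126} = - \frac{40488899677}{135126}$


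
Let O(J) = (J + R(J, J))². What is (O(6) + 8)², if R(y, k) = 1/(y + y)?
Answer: 42003361/20736 ≈ 2025.6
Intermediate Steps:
R(y, k) = 1/(2*y)
O(J) = (J + 1/(2*J))²
(O(6) + 8)² = ((6 + (½)/6)² + 8)² = ((6 + (½)*(⅙))² + 8)² = ((6 + 1/12)² + 8)² = ((73/12)² + 8)² = (5329/144 + 8)² = (6481/144)² = 42003361/20736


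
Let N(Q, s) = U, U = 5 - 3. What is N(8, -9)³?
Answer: 8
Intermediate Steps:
U = 2
N(Q, s) = 2
N(8, -9)³ = 2³ = 8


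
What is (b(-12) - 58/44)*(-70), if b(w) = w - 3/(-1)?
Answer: 7945/11 ≈ 722.27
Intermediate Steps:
b(w) = 3 + w (b(w) = w - 3*(-1) = w - 1*(-3) = w + 3 = 3 + w)
(b(-12) - 58/44)*(-70) = ((3 - 12) - 58/44)*(-70) = (-9 - 58*1/44)*(-70) = (-9 - 29/22)*(-70) = -227/22*(-70) = 7945/11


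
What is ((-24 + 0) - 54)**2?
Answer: 6084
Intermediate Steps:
((-24 + 0) - 54)**2 = (-24 - 54)**2 = (-78)**2 = 6084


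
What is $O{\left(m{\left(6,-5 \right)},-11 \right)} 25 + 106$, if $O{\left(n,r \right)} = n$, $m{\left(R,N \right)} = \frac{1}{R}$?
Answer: $\frac{661}{6} \approx 110.17$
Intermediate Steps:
$O{\left(m{\left(6,-5 \right)},-11 \right)} 25 + 106 = \frac{1}{6} \cdot 25 + 106 = \frac{25}{6} + 106 = \frac{661}{6}$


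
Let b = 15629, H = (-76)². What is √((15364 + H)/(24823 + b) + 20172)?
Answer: √2063099743473/10113 ≈ 142.03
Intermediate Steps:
H = 5776
√((15364 + H)/(24823 + b) + 20172) = √((15364 + 5776)/(24823 + 15629) + 20172) = √(21140/40452 + 20172) = √(21140*(1/40452) + 20172) = √(5285/10113 + 20172) = √(204004721/10113) = √2063099743473/10113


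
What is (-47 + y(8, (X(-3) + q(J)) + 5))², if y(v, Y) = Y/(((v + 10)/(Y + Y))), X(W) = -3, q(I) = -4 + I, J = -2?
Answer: 165649/81 ≈ 2045.0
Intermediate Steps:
y(v, Y) = 2*Y²/(10 + v) (y(v, Y) = Y/(((10 + v)/((2*Y)))) = Y/(((10 + v)*(1/(2*Y)))) = Y/(((10 + v)/(2*Y))) = Y*(2*Y/(10 + v)) = 2*Y²/(10 + v))
(-47 + y(8, (X(-3) + q(J)) + 5))² = (-47 + 2*((-3 + (-4 - 2)) + 5)²/(10 + 8))² = (-47 + 2*((-3 - 6) + 5)²/18)² = (-47 + 2*(-9 + 5)²*(1/18))² = (-47 + 2*(-4)²*(1/18))² = (-47 + 2*16*(1/18))² = (-47 + 16/9)² = (-407/9)² = 165649/81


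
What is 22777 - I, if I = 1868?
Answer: 20909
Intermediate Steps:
22777 - I = 22777 - 1*1868 = 22777 - 1868 = 20909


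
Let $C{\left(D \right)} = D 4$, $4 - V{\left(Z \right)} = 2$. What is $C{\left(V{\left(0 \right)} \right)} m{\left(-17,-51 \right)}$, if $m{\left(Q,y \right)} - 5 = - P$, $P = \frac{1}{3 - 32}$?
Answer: $\frac{1168}{29} \approx 40.276$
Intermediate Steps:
$V{\left(Z \right)} = 2$ ($V{\left(Z \right)} = 4 - 2 = 2$)
$P = - \frac{1}{29}$ ($P = \frac{1}{-29} = - \frac{1}{29} \approx -0.034483$)
$C{\left(D \right)} = 4 D$
$m{\left(Q,y \right)} = \frac{146}{29}$ ($m{\left(Q,y \right)} = 5 - - \frac{1}{29} = 5 + \frac{1}{29} = \frac{146}{29}$)
$C{\left(V{\left(0 \right)} \right)} m{\left(-17,-51 \right)} = 4 \cdot 2 \cdot \frac{146}{29} = 8 \cdot \frac{146}{29} = \frac{1168}{29}$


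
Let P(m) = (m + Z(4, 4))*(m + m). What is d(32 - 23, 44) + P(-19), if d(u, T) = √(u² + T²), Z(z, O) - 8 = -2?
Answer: 494 + √2017 ≈ 538.91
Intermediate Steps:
Z(z, O) = 6 (Z(z, O) = 8 - 2 = 6)
P(m) = 2*m*(6 + m) (P(m) = (m + 6)*(m + m) = (6 + m)*(2*m) = 2*m*(6 + m))
d(u, T) = √(T² + u²)
d(32 - 23, 44) + P(-19) = √(44² + (32 - 23)²) + 2*(-19)*(6 - 19) = √(1936 + 9²) + 2*(-19)*(-13) = √(1936 + 81) + 494 = √2017 + 494 = 494 + √2017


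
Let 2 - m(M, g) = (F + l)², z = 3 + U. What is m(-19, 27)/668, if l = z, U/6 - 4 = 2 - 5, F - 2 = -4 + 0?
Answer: -47/668 ≈ -0.070359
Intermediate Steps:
F = -2 (F = 2 + (-4 + 0) = 2 - 4 = -2)
U = 6 (U = 24 + 6*(2 - 5) = 24 + 6*(-3) = 24 - 18 = 6)
z = 9 (z = 3 + 6 = 9)
l = 9
m(M, g) = -47 (m(M, g) = 2 - (-2 + 9)² = 2 - 1*7² = 2 - 1*49 = 2 - 49 = -47)
m(-19, 27)/668 = -47/668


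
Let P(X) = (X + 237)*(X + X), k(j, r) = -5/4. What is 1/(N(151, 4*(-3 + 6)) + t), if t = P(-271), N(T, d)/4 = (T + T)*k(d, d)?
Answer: 1/16918 ≈ 5.9109e-5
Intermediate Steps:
k(j, r) = -5/4 (k(j, r) = -5*¼ = -5/4)
P(X) = 2*X*(237 + X) (P(X) = (237 + X)*(2*X) = 2*X*(237 + X))
N(T, d) = -10*T (N(T, d) = 4*((T + T)*(-5/4)) = 4*((2*T)*(-5/4)) = 4*(-5*T/2) = -10*T)
t = 18428 (t = 2*(-271)*(237 - 271) = 2*(-271)*(-34) = 18428)
1/(N(151, 4*(-3 + 6)) + t) = 1/(-10*151 + 18428) = 1/(-1510 + 18428) = 1/16918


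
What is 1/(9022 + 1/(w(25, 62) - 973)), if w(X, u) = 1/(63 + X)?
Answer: 85623/772490618 ≈ 0.00011084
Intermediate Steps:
1/(9022 + 1/(w(25, 62) - 973)) = 1/(9022 + 1/(1/(63 + 25) - 973)) = 1/(9022 + 1/(1/88 - 973)) = 1/(9022 + 1/(-85623/88)) = 1/(9022 - 88/85623) = 1/(772490618/85623) = 85623/772490618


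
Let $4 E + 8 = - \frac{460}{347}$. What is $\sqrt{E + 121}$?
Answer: $\frac{\sqrt{14288766}}{347} \approx 10.894$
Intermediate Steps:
$E = - \frac{809}{347}$ ($E = -2 + \frac{\left(-460\right) \frac{1}{347}}{4} = -2 + \frac{1}{4} \left(- \frac{460}{347}\right) = -2 - \frac{115}{347} = - \frac{809}{347} \approx -2.3314$)
$\sqrt{E + 121} = \sqrt{- \frac{809}{347} + 121} = \sqrt{\frac{41178}{347}} = \frac{\sqrt{14288766}}{347}$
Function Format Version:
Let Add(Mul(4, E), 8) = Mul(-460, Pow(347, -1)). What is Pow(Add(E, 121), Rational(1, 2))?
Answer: Mul(Rational(1, 347), Pow(14288766, Rational(1, 2))) ≈ 10.894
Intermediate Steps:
E = Rational(-809, 347) (E = Add(-2, Mul(Rational(1, 4), Mul(-460, Pow(347, -1)))) = Add(-2, Mul(Rational(1, 4), Mul(-460, Rational(1, 347)))) = Add(-2, Mul(Rational(1, 4), Rational(-460, 347))) = Add(-2, Rational(-115, 347)) = Rational(-809, 347) ≈ -2.3314)
Pow(Add(E, 121), Rational(1, 2)) = Pow(Add(Rational(-809, 347), 121), Rational(1, 2)) = Pow(Rational(41178, 347), Rational(1, 2)) = Mul(Rational(1, 347), Pow(14288766, Rational(1, 2)))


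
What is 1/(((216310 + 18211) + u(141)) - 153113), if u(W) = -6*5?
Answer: 1/81378 ≈ 1.2288e-5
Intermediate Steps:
u(W) = -30 (u(W) = -2*15 = -30)
1/(((216310 + 18211) + u(141)) - 153113) = 1/(((216310 + 18211) - 30) - 153113) = 1/((234521 - 30) - 153113) = 1/(234491 - 153113) = 1/81378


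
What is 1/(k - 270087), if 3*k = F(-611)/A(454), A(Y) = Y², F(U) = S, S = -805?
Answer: -618348/167007757081 ≈ -3.7025e-6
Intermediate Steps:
F(U) = -805
k = -805/618348 (k = (-805/(454²))/3 = (-805/206116)/3 = (-805*1/206116)/3 = (⅓)*(-805/206116) = -805/618348 ≈ -0.0013019)
1/(k - 270087) = 1/(-805/618348 - 270087) = 1/(-167007757081/618348) = -618348/167007757081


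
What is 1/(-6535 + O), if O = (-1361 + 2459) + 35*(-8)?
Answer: -1/5717 ≈ -0.00017492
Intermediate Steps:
O = 818 (O = 1098 - 280 = 818)
1/(-6535 + O) = 1/(-6535 + 818) = 1/(-5717) = -1/5717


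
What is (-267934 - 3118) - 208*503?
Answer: -375676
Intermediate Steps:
(-267934 - 3118) - 208*503 = -271052 - 104624 = -375676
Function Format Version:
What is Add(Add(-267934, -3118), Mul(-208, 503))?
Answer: -375676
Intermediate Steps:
Add(Add(-267934, -3118), Mul(-208, 503)) = Add(-271052, -104624) = -375676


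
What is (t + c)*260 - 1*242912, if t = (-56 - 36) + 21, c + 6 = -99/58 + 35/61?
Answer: -465647878/1769 ≈ -2.6323e+5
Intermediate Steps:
c = -25237/3538 (c = -6 + (-99/58 + 35/61) = -6 - 4009/3538 = -25237/3538 ≈ -7.1331)
t = -71 (t = -92 + 21 = -71)
(t + c)*260 - 1*242912 = (-71 - 25237/3538)*260 - 1*242912 = -276435/3538*260 - 242912 = -35936550/1769 - 242912 = -465647878/1769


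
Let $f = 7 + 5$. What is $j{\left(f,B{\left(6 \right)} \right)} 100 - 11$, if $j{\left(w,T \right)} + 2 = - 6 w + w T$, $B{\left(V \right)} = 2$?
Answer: $-5011$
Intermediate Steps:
$f = 12$
$j{\left(w,T \right)} = -2 - 6 w + T w$ ($j{\left(w,T \right)} = -2 + \left(- 6 w + w T\right) = -2 + \left(- 6 w + T w\right) = -2 - 6 w + T w$)
$j{\left(f,B{\left(6 \right)} \right)} 100 - 11 = \left(-2 - 72 + 2 \cdot 12\right) 100 - 11 = \left(-2 - 72 + 24\right) 100 - 11 = \left(-50\right) 100 - 11 = -5000 - 11 = -5011$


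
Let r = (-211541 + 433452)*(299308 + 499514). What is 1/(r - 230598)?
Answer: 1/177267158244 ≈ 5.6412e-12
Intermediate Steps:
r = 177267388842 (r = 221911*798822 = 177267388842)
1/(r - 230598) = 1/(177267388842 - 230598) = 1/177267158244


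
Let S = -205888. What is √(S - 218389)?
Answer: I*√424277 ≈ 651.37*I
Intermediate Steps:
√(S - 218389) = √(-205888 - 218389) = √(-424277) = I*√424277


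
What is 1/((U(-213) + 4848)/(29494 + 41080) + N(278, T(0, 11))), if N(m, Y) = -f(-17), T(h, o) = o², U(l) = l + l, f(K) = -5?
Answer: 35287/178646 ≈ 0.19752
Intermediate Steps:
U(l) = 2*l
N(m, Y) = 5 (N(m, Y) = -1*(-5) = 5)
1/((U(-213) + 4848)/(29494 + 41080) + N(278, T(0, 11))) = 1/((2*(-213) + 4848)/(29494 + 41080) + 5) = 1/((-426 + 4848)/70574 + 5) = 1/(4422*(1/70574) + 5) = 1/(2211/35287 + 5) = 1/(178646/35287) = 35287/178646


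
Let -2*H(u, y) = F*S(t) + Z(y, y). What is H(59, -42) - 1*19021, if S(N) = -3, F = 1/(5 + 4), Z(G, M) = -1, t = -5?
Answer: -57061/3 ≈ -19020.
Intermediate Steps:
F = 1/9 ≈ 0.11111
H(u, y) = 2/3 (H(u, y) = -((1/9)*(-3) - 1)/2 = -(-1/3 - 1)/2 = -1/2*(-4/3) = 2/3)
H(59, -42) - 1*19021 = 2/3 - 1*19021 = 2/3 - 19021 = -57061/3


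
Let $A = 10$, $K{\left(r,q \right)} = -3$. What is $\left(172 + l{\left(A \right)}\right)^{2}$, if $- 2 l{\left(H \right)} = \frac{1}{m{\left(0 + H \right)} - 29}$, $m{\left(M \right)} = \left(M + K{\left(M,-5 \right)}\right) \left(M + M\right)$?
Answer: $\frac{1457941489}{49284} \approx 29582.0$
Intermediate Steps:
$m{\left(M \right)} = 2 M \left(-3 + M\right)$ ($m{\left(M \right)} = \left(M - 3\right) \left(M + M\right) = \left(-3 + M\right) 2 M = 2 M \left(-3 + M\right)$)
$l{\left(H \right)} = - \frac{1}{2 \left(-29 + 2 H \left(-3 + H\right)\right)}$ ($l{\left(H \right)} = - \frac{1}{2 \left(2 \left(0 + H\right) \left(-3 + \left(0 + H\right)\right) - 29\right)} = - \frac{1}{2 \left(2 H \left(-3 + H\right) - 29\right)} = - \frac{1}{2 \left(-29 + 2 H \left(-3 + H\right)\right)}$)
$\left(172 + l{\left(A \right)}\right)^{2} = \left(172 - \frac{1}{-58 + 4 \cdot 10 \left(-3 + 10\right)}\right)^{2} = \left(172 - \frac{1}{-58 + 4 \cdot 10 \cdot 7}\right)^{2} = \left(172 - \frac{1}{-58 + 280}\right)^{2} = \left(172 - \frac{1}{222}\right)^{2} = \left(\frac{38183}{222}\right)^{2} = \frac{1457941489}{49284}$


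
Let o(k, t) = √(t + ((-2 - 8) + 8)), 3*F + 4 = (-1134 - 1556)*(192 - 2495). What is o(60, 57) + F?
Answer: 2065022 + √55 ≈ 2.0650e+6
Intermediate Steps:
F = 2065022 (F = -4/3 + ((-1134 - 1556)*(192 - 2495))/3 = -4/3 + (-2690*(-2303))/3 = -4/3 + (⅓)*6195070 = -4/3 + 6195070/3 = 2065022)
o(k, t) = √(-2 + t) (o(k, t) = √(t + (-10 + 8)) = √(t - 2) = √(-2 + t))
o(60, 57) + F = √(-2 + 57) + 2065022 = √55 + 2065022 = 2065022 + √55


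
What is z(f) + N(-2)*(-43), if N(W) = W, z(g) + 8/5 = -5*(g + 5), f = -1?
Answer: 322/5 ≈ 64.400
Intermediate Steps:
z(g) = -133/5 - 5*g (z(g) = -8/5 - 5*(g + 5) = -8/5 - 5*(5 + g) = -8/5 + (-25 - 5*g) = -133/5 - 5*g)
z(f) + N(-2)*(-43) = (-133/5 - 5*(-1)) - 2*(-43) = (-133/5 + 5) + 86 = -108/5 + 86 = 322/5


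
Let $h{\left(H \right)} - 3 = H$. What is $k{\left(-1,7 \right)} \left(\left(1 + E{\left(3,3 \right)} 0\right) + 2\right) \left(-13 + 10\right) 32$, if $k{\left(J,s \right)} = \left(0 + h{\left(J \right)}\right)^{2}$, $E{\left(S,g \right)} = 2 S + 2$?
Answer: $-1152$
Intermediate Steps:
$E{\left(S,g \right)} = 2 + 2 S$
$h{\left(H \right)} = 3 + H$
$k{\left(J,s \right)} = \left(3 + J\right)^{2}$ ($k{\left(J,s \right)} = \left(0 + \left(3 + J\right)\right)^{2} = \left(3 + J\right)^{2}$)
$k{\left(-1,7 \right)} \left(\left(1 + E{\left(3,3 \right)} 0\right) + 2\right) \left(-13 + 10\right) 32 = \left(3 - 1\right)^{2} \left(\left(1 + \left(2 + 2 \cdot 3\right) 0\right) + 2\right) \left(-13 + 10\right) 32 = 2^{2} \left(\left(1 + \left(2 + 6\right) 0\right) + 2\right) \left(-3\right) 32 = 4 \left(\left(1 + 8 \cdot 0\right) + 2\right) \left(-3\right) 32 = 4 \left(\left(1 + 0\right) + 2\right) \left(-3\right) 32 = 4 \left(1 + 2\right) \left(-3\right) 32 = 4 \cdot 3 \left(-3\right) 32 = 4 \left(-9\right) 32 = \left(-36\right) 32 = -1152$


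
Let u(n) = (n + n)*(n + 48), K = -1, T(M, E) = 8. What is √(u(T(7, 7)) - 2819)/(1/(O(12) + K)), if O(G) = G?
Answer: 11*I*√1923 ≈ 482.37*I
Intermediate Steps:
u(n) = 2*n*(48 + n) (u(n) = (2*n)*(48 + n) = 2*n*(48 + n))
√(u(T(7, 7)) - 2819)/(1/(O(12) + K)) = √(2*8*(48 + 8) - 2819)/(1/(12 - 1)) = √(2*8*56 - 2819)/(1/11) = √(896 - 2819)/(1/11) = √(-1923)*11 = (I*√1923)*11 = 11*I*√1923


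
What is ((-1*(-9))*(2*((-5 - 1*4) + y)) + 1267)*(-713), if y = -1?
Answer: -775031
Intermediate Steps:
((-1*(-9))*(2*((-5 - 1*4) + y)) + 1267)*(-713) = ((-1*(-9))*(2*((-5 - 1*4) - 1)) + 1267)*(-713) = (9*(2*((-5 - 4) - 1)) + 1267)*(-713) = (9*(2*(-9 - 1)) + 1267)*(-713) = (9*(2*(-10)) + 1267)*(-713) = (9*(-20) + 1267)*(-713) = (-180 + 1267)*(-713) = 1087*(-713) = -775031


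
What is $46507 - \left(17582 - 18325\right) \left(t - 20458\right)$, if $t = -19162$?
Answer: $-29391153$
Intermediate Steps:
$46507 - \left(17582 - 18325\right) \left(t - 20458\right) = 46507 - \left(17582 - 18325\right) \left(-19162 - 20458\right) = 46507 - \left(-743\right) \left(-39620\right) = 46507 - 29437660 = -29391153$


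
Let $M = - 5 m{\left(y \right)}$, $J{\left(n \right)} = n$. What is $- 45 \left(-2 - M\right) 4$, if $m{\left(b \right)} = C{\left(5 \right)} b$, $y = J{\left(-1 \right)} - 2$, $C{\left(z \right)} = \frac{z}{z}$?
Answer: $3060$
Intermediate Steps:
$C{\left(z \right)} = 1$
$y = -3$ ($y = -1 - 2 = -3$)
$m{\left(b \right)} = b$ ($m{\left(b \right)} = 1 b = b$)
$M = 15$ ($M = \left(-5\right) \left(-3\right) = 15$)
$- 45 \left(-2 - M\right) 4 = - 45 \left(-2 - 15\right) 4 = \left(-45\right) \left(-17\right) 4 = 765 \cdot 4 = 3060$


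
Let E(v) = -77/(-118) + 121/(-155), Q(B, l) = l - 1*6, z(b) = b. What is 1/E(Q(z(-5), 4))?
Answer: -18290/2343 ≈ -7.8062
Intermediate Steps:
Q(B, l) = -6 + l (Q(B, l) = l - 6 = -6 + l)
E(v) = -2343/18290 (E(v) = -77*(-1/118) + 121*(-1/155) = 77/118 - 121/155 = -2343/18290)
1/E(Q(z(-5), 4)) = 1/(-2343/18290) = -18290/2343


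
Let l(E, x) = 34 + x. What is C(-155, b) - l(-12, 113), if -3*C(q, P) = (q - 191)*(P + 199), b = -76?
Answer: 14039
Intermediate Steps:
C(q, P) = -(-191 + q)*(199 + P)/3 (C(q, P) = -(q - 191)*(P + 199)/3 = -(-191 + q)*(199 + P)/3)
C(-155, b) - l(-12, 113) = (38009/3 - 199/3*(-155) + (191/3)*(-76) - ⅓*(-76)*(-155)) - (34 + 113) = (38009/3 + 30845/3 - 14516/3 - 11780/3) - 1*147 = 14186 - 147 = 14039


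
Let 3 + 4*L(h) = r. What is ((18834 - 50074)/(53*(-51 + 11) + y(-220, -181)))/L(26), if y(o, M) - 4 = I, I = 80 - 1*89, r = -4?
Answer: -24992/2975 ≈ -8.4007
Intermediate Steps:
L(h) = -7/4 (L(h) = -¾ + (¼)*(-4) = -¾ - 1 = -7/4)
I = -9 (I = 80 - 89 = -9)
y(o, M) = -5 (y(o, M) = 4 - 9 = -5)
((18834 - 50074)/(53*(-51 + 11) + y(-220, -181)))/L(26) = ((18834 - 50074)/(53*(-51 + 11) - 5))/(-7/4) = -31240/(53*(-40) - 5)*(-4/7) = -31240/(-2120 - 5)*(-4/7) = -31240/(-2125)*(-4/7) = -31240*(-1/2125)*(-4/7) = (6248/425)*(-4/7) = -24992/2975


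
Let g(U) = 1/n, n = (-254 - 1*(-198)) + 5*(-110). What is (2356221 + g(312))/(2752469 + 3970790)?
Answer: 1427869925/4074294954 ≈ 0.35046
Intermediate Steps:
n = -606 (n = (-254 + 198) - 550 = -56 - 550 = -606)
g(U) = -1/606 (g(U) = 1/(-606) = -1/606)
(2356221 + g(312))/(2752469 + 3970790) = (2356221 - 1/606)/(2752469 + 3970790) = (1427869925/606)/6723259 = (1427869925/606)*(1/6723259) = 1427869925/4074294954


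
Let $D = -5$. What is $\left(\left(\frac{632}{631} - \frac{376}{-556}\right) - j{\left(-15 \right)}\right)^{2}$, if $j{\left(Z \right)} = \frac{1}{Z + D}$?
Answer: $\frac{9186651840601}{3077147472400} \approx 2.9854$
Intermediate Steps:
$j{\left(Z \right)} = \frac{1}{-5 + Z}$ ($j{\left(Z \right)} = \frac{1}{Z - 5} = \frac{1}{-5 + Z}$)
$\left(\left(\frac{632}{631} - \frac{376}{-556}\right) - j{\left(-15 \right)}\right)^{2} = \left(\left(\frac{632}{631} - \frac{376}{-556}\right) - \frac{1}{-5 - 15}\right)^{2} = \left(\left(632 \cdot \frac{1}{631} - - \frac{94}{139}\right) - \frac{1}{-20}\right)^{2} = \left(\left(\frac{632}{631} + \frac{94}{139}\right) - - \frac{1}{20}\right)^{2} = \left(\frac{147162}{87709} + \frac{1}{20}\right)^{2} = \left(\frac{3030949}{1754180}\right)^{2} = \frac{9186651840601}{3077147472400}$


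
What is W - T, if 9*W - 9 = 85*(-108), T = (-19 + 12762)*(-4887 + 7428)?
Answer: -32380982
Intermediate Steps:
T = 32379963 (T = 12743*2541 = 32379963)
W = -1019 (W = 1 + (85*(-108))/9 = 1 + (⅑)*(-9180) = 1 - 1020 = -1019)
W - T = -1019 - 1*32379963 = -1019 - 32379963 = -32380982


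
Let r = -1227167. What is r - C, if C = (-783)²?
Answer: -1840256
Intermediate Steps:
C = 613089
r - C = -1227167 - 1*613089 = -1227167 - 613089 = -1840256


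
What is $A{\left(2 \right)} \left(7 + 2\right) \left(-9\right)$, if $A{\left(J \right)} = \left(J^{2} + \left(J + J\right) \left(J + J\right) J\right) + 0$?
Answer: $-2916$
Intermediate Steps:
$A{\left(J \right)} = J^{2} + 4 J^{3}$ ($A{\left(J \right)} = \left(J^{2} + 2 J 2 J J\right) + 0 = \left(J^{2} + 4 J^{2} J\right) + 0 = \left(J^{2} + 4 J^{3}\right) + 0 = J^{2} + 4 J^{3}$)
$A{\left(2 \right)} \left(7 + 2\right) \left(-9\right) = 2^{2} \left(1 + 4 \cdot 2\right) \left(7 + 2\right) \left(-9\right) = 4 \left(1 + 8\right) 9 \left(-9\right) = 4 \cdot 9 \cdot 9 \left(-9\right) = 36 \cdot 9 \left(-9\right) = 324 \left(-9\right) = -2916$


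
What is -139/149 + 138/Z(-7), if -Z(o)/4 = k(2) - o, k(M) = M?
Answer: -4261/894 ≈ -4.7662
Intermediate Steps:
Z(o) = -8 + 4*o (Z(o) = -4*(2 - o) = -8 + 4*o)
-139/149 + 138/Z(-7) = -139/149 + 138/(-8 + 4*(-7)) = -139*1/149 + 138/(-8 - 28) = -139/149 + 138/(-36) = -139/149 + 138*(-1/36) = -139/149 - 23/6 = -4261/894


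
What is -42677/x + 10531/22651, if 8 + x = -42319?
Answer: 1412422364/958748877 ≈ 1.4732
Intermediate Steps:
x = -42327 (x = -8 - 42319 = -42327)
-42677/x + 10531/22651 = -42677/(-42327) + 10531/22651 = -42677*(-1/42327) + 10531*(1/22651) = 42677/42327 + 10531/22651 = 1412422364/958748877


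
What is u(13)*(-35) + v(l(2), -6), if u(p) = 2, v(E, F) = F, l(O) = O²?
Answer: -76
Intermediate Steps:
u(13)*(-35) + v(l(2), -6) = 2*(-35) - 6 = -70 - 6 = -76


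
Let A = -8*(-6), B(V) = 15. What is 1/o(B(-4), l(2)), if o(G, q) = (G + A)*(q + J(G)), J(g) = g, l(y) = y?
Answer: 1/1071 ≈ 0.00093371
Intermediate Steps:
A = 48
o(G, q) = (48 + G)*(G + q) (o(G, q) = (G + 48)*(q + G) = (48 + G)*(G + q))
1/o(B(-4), l(2)) = 1/(15² + 48*15 + 48*2 + 15*2) = 1/(225 + 720 + 96 + 30) = 1/1071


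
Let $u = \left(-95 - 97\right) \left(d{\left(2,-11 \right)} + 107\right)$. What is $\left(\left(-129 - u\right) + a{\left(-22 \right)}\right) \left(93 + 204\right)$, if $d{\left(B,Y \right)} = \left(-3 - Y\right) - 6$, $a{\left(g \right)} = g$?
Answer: $6170769$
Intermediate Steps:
$d{\left(B,Y \right)} = -9 - Y$ ($d{\left(B,Y \right)} = \left(-3 - Y\right) - 6 = -9 - Y$)
$u = -20928$ ($u = \left(-95 - 97\right) \left(\left(-9 - -11\right) + 107\right) = - 192 \left(\left(-9 + 11\right) + 107\right) = - 192 \left(2 + 107\right) = \left(-192\right) 109 = -20928$)
$\left(\left(-129 - u\right) + a{\left(-22 \right)}\right) \left(93 + 204\right) = \left(\left(-129 - -20928\right) - 22\right) \left(93 + 204\right) = \left(\left(-129 + 20928\right) - 22\right) 297 = \left(20799 - 22\right) 297 = 20777 \cdot 297 = 6170769$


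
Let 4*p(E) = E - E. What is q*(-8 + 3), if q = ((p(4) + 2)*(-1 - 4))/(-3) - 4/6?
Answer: -40/3 ≈ -13.333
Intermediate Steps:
p(E) = 0 (p(E) = (E - E)/4 = (¼)*0 = 0)
q = 8/3 (q = ((0 + 2)*(-1 - 4))/(-3) - 4/6 = (2*(-5))*(-⅓) - 4*⅙ = -10*(-⅓) - ⅔ = 10/3 - ⅔ = 8/3 ≈ 2.6667)
q*(-8 + 3) = 8*(-8 + 3)/3 = (8/3)*(-5) = -40/3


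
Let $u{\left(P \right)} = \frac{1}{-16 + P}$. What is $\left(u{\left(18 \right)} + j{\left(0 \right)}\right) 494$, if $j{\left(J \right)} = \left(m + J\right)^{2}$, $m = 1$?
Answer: $741$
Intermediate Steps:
$j{\left(J \right)} = \left(1 + J\right)^{2}$
$\left(u{\left(18 \right)} + j{\left(0 \right)}\right) 494 = \left(\frac{1}{-16 + 18} + \left(1 + 0\right)^{2}\right) 494 = \left(\frac{1}{2} + 1^{2}\right) 494 = \left(\frac{1}{2} + 1\right) 494 = \frac{3}{2} \cdot 494 = 741$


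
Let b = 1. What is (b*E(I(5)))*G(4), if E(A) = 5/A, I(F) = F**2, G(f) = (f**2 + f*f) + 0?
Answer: 32/5 ≈ 6.4000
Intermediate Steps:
G(f) = 2*f**2 (G(f) = (f**2 + f**2) + 0 = 2*f**2 + 0 = 2*f**2)
(b*E(I(5)))*G(4) = (1*(5/(5**2)))*(2*4**2) = (1*(5/25))*(2*16) = (1*(5*(1/25)))*32 = (1*(1/5))*32 = (1/5)*32 = 32/5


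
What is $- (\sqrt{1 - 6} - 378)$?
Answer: $378 - i \sqrt{5} \approx 378.0 - 2.2361 i$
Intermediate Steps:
$- (\sqrt{1 - 6} - 378) = - (\sqrt{-5} - 378) = - (i \sqrt{5} - 378) = - (-378 + i \sqrt{5}) = 378 - i \sqrt{5}$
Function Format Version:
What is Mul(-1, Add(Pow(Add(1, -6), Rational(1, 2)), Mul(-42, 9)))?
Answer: Add(378, Mul(-1, I, Pow(5, Rational(1, 2)))) ≈ Add(378.00, Mul(-2.2361, I))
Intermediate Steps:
Mul(-1, Add(Pow(Add(1, -6), Rational(1, 2)), Mul(-42, 9))) = Mul(-1, Add(Pow(-5, Rational(1, 2)), -378)) = Mul(-1, Add(Mul(I, Pow(5, Rational(1, 2))), -378)) = Mul(-1, Add(-378, Mul(I, Pow(5, Rational(1, 2))))) = Add(378, Mul(-1, I, Pow(5, Rational(1, 2))))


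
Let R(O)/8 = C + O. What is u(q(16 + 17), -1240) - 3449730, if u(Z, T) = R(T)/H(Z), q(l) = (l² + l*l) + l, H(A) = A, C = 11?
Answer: -7627362862/2211 ≈ -3.4497e+6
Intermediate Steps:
R(O) = 88 + 8*O (R(O) = 8*(11 + O) = 88 + 8*O)
q(l) = l + 2*l² (q(l) = (l² + l²) + l = 2*l² + l = l + 2*l²)
u(Z, T) = (88 + 8*T)/Z
u(q(16 + 17), -1240) - 3449730 = 8*(11 - 1240)/(((16 + 17)*(1 + 2*(16 + 17)))) - 3449730 = 8*(-1229)/(33*(1 + 2*33)) - 3449730 = 8*(-1229)/(33*(1 + 66)) - 3449730 = 8*(-1229)/(33*67) - 3449730 = 8*(-1229)/2211 - 3449730 = 8*(1/2211)*(-1229) - 3449730 = -9832/2211 - 3449730 = -7627362862/2211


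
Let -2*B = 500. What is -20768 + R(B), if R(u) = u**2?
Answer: 41732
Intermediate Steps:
B = -250 (B = -1/2*500 = -250)
-20768 + R(B) = -20768 + (-250)**2 = -20768 + 62500 = 41732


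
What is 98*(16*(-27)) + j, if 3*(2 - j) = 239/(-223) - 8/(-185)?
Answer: -5239425079/123765 ≈ -42334.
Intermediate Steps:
j = 289961/123765 (j = 2 - (239/(-223) - 8/(-185))/3 = 2 - (239*(-1/223) - 8*(-1/185))/3 = 2 - (-239/223 + 8/185)/3 = 2 - ⅓*(-42431/41255) = 2 + 42431/123765 = 289961/123765 ≈ 2.3428)
98*(16*(-27)) + j = 98*(16*(-27)) + 289961/123765 = 98*(-432) + 289961/123765 = -42336 + 289961/123765 = -5239425079/123765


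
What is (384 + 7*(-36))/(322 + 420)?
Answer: 66/371 ≈ 0.17790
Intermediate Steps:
(384 + 7*(-36))/(322 + 420) = (384 - 252)/742 = 132*(1/742) = 66/371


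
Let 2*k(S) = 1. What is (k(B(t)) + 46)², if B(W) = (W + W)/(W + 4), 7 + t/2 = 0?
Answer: 8649/4 ≈ 2162.3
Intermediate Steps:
t = -14 (t = -14 + 2*0 = -14 + 0 = -14)
B(W) = 2*W/(4 + W) (B(W) = (2*W)/(4 + W) = 2*W/(4 + W))
k(S) = ½ (k(S) = (½)*1 = ½)
(k(B(t)) + 46)² = (½ + 46)² = (93/2)² = 8649/4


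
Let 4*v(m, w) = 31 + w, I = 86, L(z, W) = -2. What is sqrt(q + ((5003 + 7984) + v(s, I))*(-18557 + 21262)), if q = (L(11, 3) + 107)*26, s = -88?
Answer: sqrt(140846745)/2 ≈ 5933.9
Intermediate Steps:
q = 2730 (q = (-2 + 107)*26 = 105*26 = 2730)
v(m, w) = 31/4 + w/4 (v(m, w) = (31 + w)/4 = 31/4 + w/4)
sqrt(q + ((5003 + 7984) + v(s, I))*(-18557 + 21262)) = sqrt(2730 + ((5003 + 7984) + (31/4 + (1/4)*86))*(-18557 + 21262)) = sqrt(2730 + (12987 + (31/4 + 43/2))*2705) = sqrt(2730 + (12987 + 117/4)*2705) = sqrt(2730 + (52065/4)*2705) = sqrt(2730 + 140835825/4) = sqrt(140846745/4) = sqrt(140846745)/2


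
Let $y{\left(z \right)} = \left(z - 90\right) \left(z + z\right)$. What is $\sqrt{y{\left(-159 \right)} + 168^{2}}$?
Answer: $9 \sqrt{1326} \approx 327.73$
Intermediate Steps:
$y{\left(z \right)} = 2 z \left(-90 + z\right)$ ($y{\left(z \right)} = \left(-90 + z\right) 2 z = 2 z \left(-90 + z\right)$)
$\sqrt{y{\left(-159 \right)} + 168^{2}} = \sqrt{2 \left(-159\right) \left(-90 - 159\right) + 168^{2}} = \sqrt{2 \left(-159\right) \left(-249\right) + 28224} = \sqrt{79182 + 28224} = \sqrt{107406} = 9 \sqrt{1326}$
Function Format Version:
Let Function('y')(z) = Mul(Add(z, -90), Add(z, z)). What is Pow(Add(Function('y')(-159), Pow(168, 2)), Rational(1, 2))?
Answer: Mul(9, Pow(1326, Rational(1, 2))) ≈ 327.73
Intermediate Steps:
Function('y')(z) = Mul(2, z, Add(-90, z)) (Function('y')(z) = Mul(Add(-90, z), Mul(2, z)) = Mul(2, z, Add(-90, z)))
Pow(Add(Function('y')(-159), Pow(168, 2)), Rational(1, 2)) = Pow(Add(Mul(2, -159, Add(-90, -159)), Pow(168, 2)), Rational(1, 2)) = Pow(Add(Mul(2, -159, -249), 28224), Rational(1, 2)) = Pow(Add(79182, 28224), Rational(1, 2)) = Pow(107406, Rational(1, 2)) = Mul(9, Pow(1326, Rational(1, 2)))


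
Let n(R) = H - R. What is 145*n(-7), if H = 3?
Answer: 1450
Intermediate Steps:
n(R) = 3 - R
145*n(-7) = 145*(3 - 1*(-7)) = 145*(3 + 7) = 145*10 = 1450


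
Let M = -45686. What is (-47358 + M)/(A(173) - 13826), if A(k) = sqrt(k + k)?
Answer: 643213172/95578965 + 46522*sqrt(346)/95578965 ≈ 6.7387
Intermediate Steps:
A(k) = sqrt(2)*sqrt(k) (A(k) = sqrt(2*k) = sqrt(2)*sqrt(k))
(-47358 + M)/(A(173) - 13826) = (-47358 - 45686)/(sqrt(2)*sqrt(173) - 13826) = -93044/(sqrt(346) - 13826) = -93044/(-13826 + sqrt(346))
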